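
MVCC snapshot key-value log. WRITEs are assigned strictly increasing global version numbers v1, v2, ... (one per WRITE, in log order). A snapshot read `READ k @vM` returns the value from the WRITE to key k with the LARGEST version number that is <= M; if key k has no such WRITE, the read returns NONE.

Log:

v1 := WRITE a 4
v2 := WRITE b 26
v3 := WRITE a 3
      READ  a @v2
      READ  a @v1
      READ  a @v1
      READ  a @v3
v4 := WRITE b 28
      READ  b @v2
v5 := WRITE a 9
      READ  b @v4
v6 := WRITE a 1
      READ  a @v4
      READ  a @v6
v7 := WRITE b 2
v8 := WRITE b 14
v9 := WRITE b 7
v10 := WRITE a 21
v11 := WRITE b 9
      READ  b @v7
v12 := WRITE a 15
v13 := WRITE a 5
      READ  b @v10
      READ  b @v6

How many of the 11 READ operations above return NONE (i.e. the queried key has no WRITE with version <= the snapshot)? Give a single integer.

Answer: 0

Derivation:
v1: WRITE a=4  (a history now [(1, 4)])
v2: WRITE b=26  (b history now [(2, 26)])
v3: WRITE a=3  (a history now [(1, 4), (3, 3)])
READ a @v2: history=[(1, 4), (3, 3)] -> pick v1 -> 4
READ a @v1: history=[(1, 4), (3, 3)] -> pick v1 -> 4
READ a @v1: history=[(1, 4), (3, 3)] -> pick v1 -> 4
READ a @v3: history=[(1, 4), (3, 3)] -> pick v3 -> 3
v4: WRITE b=28  (b history now [(2, 26), (4, 28)])
READ b @v2: history=[(2, 26), (4, 28)] -> pick v2 -> 26
v5: WRITE a=9  (a history now [(1, 4), (3, 3), (5, 9)])
READ b @v4: history=[(2, 26), (4, 28)] -> pick v4 -> 28
v6: WRITE a=1  (a history now [(1, 4), (3, 3), (5, 9), (6, 1)])
READ a @v4: history=[(1, 4), (3, 3), (5, 9), (6, 1)] -> pick v3 -> 3
READ a @v6: history=[(1, 4), (3, 3), (5, 9), (6, 1)] -> pick v6 -> 1
v7: WRITE b=2  (b history now [(2, 26), (4, 28), (7, 2)])
v8: WRITE b=14  (b history now [(2, 26), (4, 28), (7, 2), (8, 14)])
v9: WRITE b=7  (b history now [(2, 26), (4, 28), (7, 2), (8, 14), (9, 7)])
v10: WRITE a=21  (a history now [(1, 4), (3, 3), (5, 9), (6, 1), (10, 21)])
v11: WRITE b=9  (b history now [(2, 26), (4, 28), (7, 2), (8, 14), (9, 7), (11, 9)])
READ b @v7: history=[(2, 26), (4, 28), (7, 2), (8, 14), (9, 7), (11, 9)] -> pick v7 -> 2
v12: WRITE a=15  (a history now [(1, 4), (3, 3), (5, 9), (6, 1), (10, 21), (12, 15)])
v13: WRITE a=5  (a history now [(1, 4), (3, 3), (5, 9), (6, 1), (10, 21), (12, 15), (13, 5)])
READ b @v10: history=[(2, 26), (4, 28), (7, 2), (8, 14), (9, 7), (11, 9)] -> pick v9 -> 7
READ b @v6: history=[(2, 26), (4, 28), (7, 2), (8, 14), (9, 7), (11, 9)] -> pick v4 -> 28
Read results in order: ['4', '4', '4', '3', '26', '28', '3', '1', '2', '7', '28']
NONE count = 0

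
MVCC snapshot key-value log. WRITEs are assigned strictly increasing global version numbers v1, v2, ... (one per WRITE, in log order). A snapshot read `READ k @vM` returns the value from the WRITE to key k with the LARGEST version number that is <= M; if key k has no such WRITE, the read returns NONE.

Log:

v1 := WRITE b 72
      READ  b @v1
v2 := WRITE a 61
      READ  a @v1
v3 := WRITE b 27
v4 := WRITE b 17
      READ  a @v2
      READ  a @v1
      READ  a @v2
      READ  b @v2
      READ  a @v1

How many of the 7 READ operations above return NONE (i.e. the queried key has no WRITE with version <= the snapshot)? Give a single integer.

Answer: 3

Derivation:
v1: WRITE b=72  (b history now [(1, 72)])
READ b @v1: history=[(1, 72)] -> pick v1 -> 72
v2: WRITE a=61  (a history now [(2, 61)])
READ a @v1: history=[(2, 61)] -> no version <= 1 -> NONE
v3: WRITE b=27  (b history now [(1, 72), (3, 27)])
v4: WRITE b=17  (b history now [(1, 72), (3, 27), (4, 17)])
READ a @v2: history=[(2, 61)] -> pick v2 -> 61
READ a @v1: history=[(2, 61)] -> no version <= 1 -> NONE
READ a @v2: history=[(2, 61)] -> pick v2 -> 61
READ b @v2: history=[(1, 72), (3, 27), (4, 17)] -> pick v1 -> 72
READ a @v1: history=[(2, 61)] -> no version <= 1 -> NONE
Read results in order: ['72', 'NONE', '61', 'NONE', '61', '72', 'NONE']
NONE count = 3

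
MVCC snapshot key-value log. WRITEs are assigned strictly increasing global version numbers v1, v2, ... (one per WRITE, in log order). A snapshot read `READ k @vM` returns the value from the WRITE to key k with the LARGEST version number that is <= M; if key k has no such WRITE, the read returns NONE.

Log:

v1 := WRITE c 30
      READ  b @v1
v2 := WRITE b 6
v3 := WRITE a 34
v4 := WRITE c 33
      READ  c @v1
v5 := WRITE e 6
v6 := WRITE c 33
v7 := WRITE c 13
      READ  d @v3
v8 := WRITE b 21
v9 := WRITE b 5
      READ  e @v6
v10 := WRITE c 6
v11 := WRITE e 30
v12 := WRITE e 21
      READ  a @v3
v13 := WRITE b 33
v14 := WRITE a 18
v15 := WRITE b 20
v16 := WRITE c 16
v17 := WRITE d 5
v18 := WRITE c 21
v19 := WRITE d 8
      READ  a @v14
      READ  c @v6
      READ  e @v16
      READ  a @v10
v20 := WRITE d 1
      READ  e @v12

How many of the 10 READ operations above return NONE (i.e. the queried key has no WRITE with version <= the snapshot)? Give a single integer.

v1: WRITE c=30  (c history now [(1, 30)])
READ b @v1: history=[] -> no version <= 1 -> NONE
v2: WRITE b=6  (b history now [(2, 6)])
v3: WRITE a=34  (a history now [(3, 34)])
v4: WRITE c=33  (c history now [(1, 30), (4, 33)])
READ c @v1: history=[(1, 30), (4, 33)] -> pick v1 -> 30
v5: WRITE e=6  (e history now [(5, 6)])
v6: WRITE c=33  (c history now [(1, 30), (4, 33), (6, 33)])
v7: WRITE c=13  (c history now [(1, 30), (4, 33), (6, 33), (7, 13)])
READ d @v3: history=[] -> no version <= 3 -> NONE
v8: WRITE b=21  (b history now [(2, 6), (8, 21)])
v9: WRITE b=5  (b history now [(2, 6), (8, 21), (9, 5)])
READ e @v6: history=[(5, 6)] -> pick v5 -> 6
v10: WRITE c=6  (c history now [(1, 30), (4, 33), (6, 33), (7, 13), (10, 6)])
v11: WRITE e=30  (e history now [(5, 6), (11, 30)])
v12: WRITE e=21  (e history now [(5, 6), (11, 30), (12, 21)])
READ a @v3: history=[(3, 34)] -> pick v3 -> 34
v13: WRITE b=33  (b history now [(2, 6), (8, 21), (9, 5), (13, 33)])
v14: WRITE a=18  (a history now [(3, 34), (14, 18)])
v15: WRITE b=20  (b history now [(2, 6), (8, 21), (9, 5), (13, 33), (15, 20)])
v16: WRITE c=16  (c history now [(1, 30), (4, 33), (6, 33), (7, 13), (10, 6), (16, 16)])
v17: WRITE d=5  (d history now [(17, 5)])
v18: WRITE c=21  (c history now [(1, 30), (4, 33), (6, 33), (7, 13), (10, 6), (16, 16), (18, 21)])
v19: WRITE d=8  (d history now [(17, 5), (19, 8)])
READ a @v14: history=[(3, 34), (14, 18)] -> pick v14 -> 18
READ c @v6: history=[(1, 30), (4, 33), (6, 33), (7, 13), (10, 6), (16, 16), (18, 21)] -> pick v6 -> 33
READ e @v16: history=[(5, 6), (11, 30), (12, 21)] -> pick v12 -> 21
READ a @v10: history=[(3, 34), (14, 18)] -> pick v3 -> 34
v20: WRITE d=1  (d history now [(17, 5), (19, 8), (20, 1)])
READ e @v12: history=[(5, 6), (11, 30), (12, 21)] -> pick v12 -> 21
Read results in order: ['NONE', '30', 'NONE', '6', '34', '18', '33', '21', '34', '21']
NONE count = 2

Answer: 2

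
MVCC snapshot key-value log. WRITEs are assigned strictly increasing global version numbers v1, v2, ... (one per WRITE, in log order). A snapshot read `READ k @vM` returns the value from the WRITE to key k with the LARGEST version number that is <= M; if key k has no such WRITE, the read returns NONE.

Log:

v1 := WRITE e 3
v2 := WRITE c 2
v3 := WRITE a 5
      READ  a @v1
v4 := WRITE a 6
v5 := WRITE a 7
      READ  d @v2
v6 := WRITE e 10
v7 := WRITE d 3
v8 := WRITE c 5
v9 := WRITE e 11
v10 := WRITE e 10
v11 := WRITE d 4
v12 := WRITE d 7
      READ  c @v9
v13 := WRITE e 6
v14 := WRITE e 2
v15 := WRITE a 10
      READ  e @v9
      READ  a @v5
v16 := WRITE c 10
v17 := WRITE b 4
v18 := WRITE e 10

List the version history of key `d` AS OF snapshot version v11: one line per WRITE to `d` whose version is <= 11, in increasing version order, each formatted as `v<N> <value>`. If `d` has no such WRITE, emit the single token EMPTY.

Scan writes for key=d with version <= 11:
  v1 WRITE e 3 -> skip
  v2 WRITE c 2 -> skip
  v3 WRITE a 5 -> skip
  v4 WRITE a 6 -> skip
  v5 WRITE a 7 -> skip
  v6 WRITE e 10 -> skip
  v7 WRITE d 3 -> keep
  v8 WRITE c 5 -> skip
  v9 WRITE e 11 -> skip
  v10 WRITE e 10 -> skip
  v11 WRITE d 4 -> keep
  v12 WRITE d 7 -> drop (> snap)
  v13 WRITE e 6 -> skip
  v14 WRITE e 2 -> skip
  v15 WRITE a 10 -> skip
  v16 WRITE c 10 -> skip
  v17 WRITE b 4 -> skip
  v18 WRITE e 10 -> skip
Collected: [(7, 3), (11, 4)]

Answer: v7 3
v11 4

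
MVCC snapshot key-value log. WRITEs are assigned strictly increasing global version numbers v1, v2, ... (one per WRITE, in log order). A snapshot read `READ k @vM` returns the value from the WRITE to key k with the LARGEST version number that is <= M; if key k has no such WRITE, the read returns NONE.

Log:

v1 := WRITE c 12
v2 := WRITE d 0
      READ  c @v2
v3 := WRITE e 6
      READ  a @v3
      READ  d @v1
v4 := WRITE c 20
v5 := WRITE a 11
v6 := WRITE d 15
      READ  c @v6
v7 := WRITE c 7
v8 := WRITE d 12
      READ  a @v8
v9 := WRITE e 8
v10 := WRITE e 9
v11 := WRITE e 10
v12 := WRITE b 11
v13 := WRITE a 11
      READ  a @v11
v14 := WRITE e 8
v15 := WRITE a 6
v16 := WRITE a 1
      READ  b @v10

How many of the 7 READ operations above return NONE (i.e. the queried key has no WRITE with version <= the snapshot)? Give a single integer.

Answer: 3

Derivation:
v1: WRITE c=12  (c history now [(1, 12)])
v2: WRITE d=0  (d history now [(2, 0)])
READ c @v2: history=[(1, 12)] -> pick v1 -> 12
v3: WRITE e=6  (e history now [(3, 6)])
READ a @v3: history=[] -> no version <= 3 -> NONE
READ d @v1: history=[(2, 0)] -> no version <= 1 -> NONE
v4: WRITE c=20  (c history now [(1, 12), (4, 20)])
v5: WRITE a=11  (a history now [(5, 11)])
v6: WRITE d=15  (d history now [(2, 0), (6, 15)])
READ c @v6: history=[(1, 12), (4, 20)] -> pick v4 -> 20
v7: WRITE c=7  (c history now [(1, 12), (4, 20), (7, 7)])
v8: WRITE d=12  (d history now [(2, 0), (6, 15), (8, 12)])
READ a @v8: history=[(5, 11)] -> pick v5 -> 11
v9: WRITE e=8  (e history now [(3, 6), (9, 8)])
v10: WRITE e=9  (e history now [(3, 6), (9, 8), (10, 9)])
v11: WRITE e=10  (e history now [(3, 6), (9, 8), (10, 9), (11, 10)])
v12: WRITE b=11  (b history now [(12, 11)])
v13: WRITE a=11  (a history now [(5, 11), (13, 11)])
READ a @v11: history=[(5, 11), (13, 11)] -> pick v5 -> 11
v14: WRITE e=8  (e history now [(3, 6), (9, 8), (10, 9), (11, 10), (14, 8)])
v15: WRITE a=6  (a history now [(5, 11), (13, 11), (15, 6)])
v16: WRITE a=1  (a history now [(5, 11), (13, 11), (15, 6), (16, 1)])
READ b @v10: history=[(12, 11)] -> no version <= 10 -> NONE
Read results in order: ['12', 'NONE', 'NONE', '20', '11', '11', 'NONE']
NONE count = 3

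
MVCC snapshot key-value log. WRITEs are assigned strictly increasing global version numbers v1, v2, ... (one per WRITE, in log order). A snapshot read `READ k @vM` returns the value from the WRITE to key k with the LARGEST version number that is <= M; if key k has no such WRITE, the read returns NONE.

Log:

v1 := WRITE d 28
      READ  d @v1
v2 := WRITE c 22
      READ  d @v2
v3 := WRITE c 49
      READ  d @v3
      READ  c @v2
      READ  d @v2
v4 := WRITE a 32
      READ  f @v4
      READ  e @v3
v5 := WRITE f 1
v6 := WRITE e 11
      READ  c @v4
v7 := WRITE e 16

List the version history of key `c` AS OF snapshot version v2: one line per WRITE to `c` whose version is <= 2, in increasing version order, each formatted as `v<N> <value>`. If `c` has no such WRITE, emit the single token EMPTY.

Answer: v2 22

Derivation:
Scan writes for key=c with version <= 2:
  v1 WRITE d 28 -> skip
  v2 WRITE c 22 -> keep
  v3 WRITE c 49 -> drop (> snap)
  v4 WRITE a 32 -> skip
  v5 WRITE f 1 -> skip
  v6 WRITE e 11 -> skip
  v7 WRITE e 16 -> skip
Collected: [(2, 22)]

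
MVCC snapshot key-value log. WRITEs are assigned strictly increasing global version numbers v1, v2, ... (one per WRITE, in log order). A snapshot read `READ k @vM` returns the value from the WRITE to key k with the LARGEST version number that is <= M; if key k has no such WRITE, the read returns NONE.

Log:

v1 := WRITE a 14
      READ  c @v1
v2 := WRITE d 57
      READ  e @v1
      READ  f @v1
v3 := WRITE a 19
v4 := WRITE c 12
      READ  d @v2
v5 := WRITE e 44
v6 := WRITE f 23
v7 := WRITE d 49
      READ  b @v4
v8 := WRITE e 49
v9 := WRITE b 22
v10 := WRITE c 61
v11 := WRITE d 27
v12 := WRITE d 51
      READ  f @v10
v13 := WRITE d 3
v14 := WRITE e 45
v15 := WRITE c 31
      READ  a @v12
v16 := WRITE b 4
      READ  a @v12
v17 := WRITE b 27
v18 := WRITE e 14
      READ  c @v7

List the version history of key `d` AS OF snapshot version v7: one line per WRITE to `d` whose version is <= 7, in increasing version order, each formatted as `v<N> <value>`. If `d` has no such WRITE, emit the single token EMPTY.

Scan writes for key=d with version <= 7:
  v1 WRITE a 14 -> skip
  v2 WRITE d 57 -> keep
  v3 WRITE a 19 -> skip
  v4 WRITE c 12 -> skip
  v5 WRITE e 44 -> skip
  v6 WRITE f 23 -> skip
  v7 WRITE d 49 -> keep
  v8 WRITE e 49 -> skip
  v9 WRITE b 22 -> skip
  v10 WRITE c 61 -> skip
  v11 WRITE d 27 -> drop (> snap)
  v12 WRITE d 51 -> drop (> snap)
  v13 WRITE d 3 -> drop (> snap)
  v14 WRITE e 45 -> skip
  v15 WRITE c 31 -> skip
  v16 WRITE b 4 -> skip
  v17 WRITE b 27 -> skip
  v18 WRITE e 14 -> skip
Collected: [(2, 57), (7, 49)]

Answer: v2 57
v7 49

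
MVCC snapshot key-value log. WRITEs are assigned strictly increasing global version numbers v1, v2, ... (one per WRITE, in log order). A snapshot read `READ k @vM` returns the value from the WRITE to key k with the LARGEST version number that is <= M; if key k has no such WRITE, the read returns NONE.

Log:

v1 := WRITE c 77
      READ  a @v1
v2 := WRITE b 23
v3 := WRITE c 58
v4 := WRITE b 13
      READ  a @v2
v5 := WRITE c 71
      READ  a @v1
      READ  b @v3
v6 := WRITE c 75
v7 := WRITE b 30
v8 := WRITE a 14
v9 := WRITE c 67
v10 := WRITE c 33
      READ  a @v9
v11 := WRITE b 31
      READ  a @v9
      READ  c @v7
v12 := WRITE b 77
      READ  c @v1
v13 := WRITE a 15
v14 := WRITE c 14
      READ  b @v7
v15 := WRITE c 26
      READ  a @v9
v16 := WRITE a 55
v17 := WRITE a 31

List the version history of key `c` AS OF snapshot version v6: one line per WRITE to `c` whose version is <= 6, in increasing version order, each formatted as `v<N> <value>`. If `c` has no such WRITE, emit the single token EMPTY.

Answer: v1 77
v3 58
v5 71
v6 75

Derivation:
Scan writes for key=c with version <= 6:
  v1 WRITE c 77 -> keep
  v2 WRITE b 23 -> skip
  v3 WRITE c 58 -> keep
  v4 WRITE b 13 -> skip
  v5 WRITE c 71 -> keep
  v6 WRITE c 75 -> keep
  v7 WRITE b 30 -> skip
  v8 WRITE a 14 -> skip
  v9 WRITE c 67 -> drop (> snap)
  v10 WRITE c 33 -> drop (> snap)
  v11 WRITE b 31 -> skip
  v12 WRITE b 77 -> skip
  v13 WRITE a 15 -> skip
  v14 WRITE c 14 -> drop (> snap)
  v15 WRITE c 26 -> drop (> snap)
  v16 WRITE a 55 -> skip
  v17 WRITE a 31 -> skip
Collected: [(1, 77), (3, 58), (5, 71), (6, 75)]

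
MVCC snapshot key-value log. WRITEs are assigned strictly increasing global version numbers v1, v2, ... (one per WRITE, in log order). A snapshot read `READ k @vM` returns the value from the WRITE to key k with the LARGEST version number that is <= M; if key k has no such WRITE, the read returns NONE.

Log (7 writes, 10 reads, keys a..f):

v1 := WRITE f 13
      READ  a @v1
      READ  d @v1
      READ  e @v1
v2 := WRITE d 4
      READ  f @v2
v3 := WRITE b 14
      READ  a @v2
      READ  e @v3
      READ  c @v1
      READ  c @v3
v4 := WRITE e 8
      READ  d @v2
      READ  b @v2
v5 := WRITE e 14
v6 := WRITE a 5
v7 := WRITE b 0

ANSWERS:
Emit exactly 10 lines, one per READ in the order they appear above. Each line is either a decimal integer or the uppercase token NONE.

Answer: NONE
NONE
NONE
13
NONE
NONE
NONE
NONE
4
NONE

Derivation:
v1: WRITE f=13  (f history now [(1, 13)])
READ a @v1: history=[] -> no version <= 1 -> NONE
READ d @v1: history=[] -> no version <= 1 -> NONE
READ e @v1: history=[] -> no version <= 1 -> NONE
v2: WRITE d=4  (d history now [(2, 4)])
READ f @v2: history=[(1, 13)] -> pick v1 -> 13
v3: WRITE b=14  (b history now [(3, 14)])
READ a @v2: history=[] -> no version <= 2 -> NONE
READ e @v3: history=[] -> no version <= 3 -> NONE
READ c @v1: history=[] -> no version <= 1 -> NONE
READ c @v3: history=[] -> no version <= 3 -> NONE
v4: WRITE e=8  (e history now [(4, 8)])
READ d @v2: history=[(2, 4)] -> pick v2 -> 4
READ b @v2: history=[(3, 14)] -> no version <= 2 -> NONE
v5: WRITE e=14  (e history now [(4, 8), (5, 14)])
v6: WRITE a=5  (a history now [(6, 5)])
v7: WRITE b=0  (b history now [(3, 14), (7, 0)])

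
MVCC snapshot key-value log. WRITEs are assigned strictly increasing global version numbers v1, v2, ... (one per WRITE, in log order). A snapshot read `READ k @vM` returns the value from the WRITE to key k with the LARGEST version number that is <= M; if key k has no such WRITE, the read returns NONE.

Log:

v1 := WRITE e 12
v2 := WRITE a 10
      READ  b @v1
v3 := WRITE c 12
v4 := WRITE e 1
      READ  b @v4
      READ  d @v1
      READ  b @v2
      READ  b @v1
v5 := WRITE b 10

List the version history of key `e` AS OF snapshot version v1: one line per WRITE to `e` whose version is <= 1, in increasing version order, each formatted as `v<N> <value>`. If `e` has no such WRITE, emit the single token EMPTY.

Scan writes for key=e with version <= 1:
  v1 WRITE e 12 -> keep
  v2 WRITE a 10 -> skip
  v3 WRITE c 12 -> skip
  v4 WRITE e 1 -> drop (> snap)
  v5 WRITE b 10 -> skip
Collected: [(1, 12)]

Answer: v1 12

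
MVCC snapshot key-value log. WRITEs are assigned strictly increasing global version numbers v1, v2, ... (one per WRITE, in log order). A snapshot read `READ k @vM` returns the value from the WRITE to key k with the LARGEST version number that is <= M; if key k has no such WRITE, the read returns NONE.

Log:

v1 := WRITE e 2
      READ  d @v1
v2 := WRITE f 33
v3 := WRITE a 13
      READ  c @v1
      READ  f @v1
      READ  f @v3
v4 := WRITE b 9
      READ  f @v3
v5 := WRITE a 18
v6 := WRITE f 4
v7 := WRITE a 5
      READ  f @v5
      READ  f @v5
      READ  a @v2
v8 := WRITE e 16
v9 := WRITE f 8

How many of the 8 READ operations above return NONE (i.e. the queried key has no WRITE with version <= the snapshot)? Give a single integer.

v1: WRITE e=2  (e history now [(1, 2)])
READ d @v1: history=[] -> no version <= 1 -> NONE
v2: WRITE f=33  (f history now [(2, 33)])
v3: WRITE a=13  (a history now [(3, 13)])
READ c @v1: history=[] -> no version <= 1 -> NONE
READ f @v1: history=[(2, 33)] -> no version <= 1 -> NONE
READ f @v3: history=[(2, 33)] -> pick v2 -> 33
v4: WRITE b=9  (b history now [(4, 9)])
READ f @v3: history=[(2, 33)] -> pick v2 -> 33
v5: WRITE a=18  (a history now [(3, 13), (5, 18)])
v6: WRITE f=4  (f history now [(2, 33), (6, 4)])
v7: WRITE a=5  (a history now [(3, 13), (5, 18), (7, 5)])
READ f @v5: history=[(2, 33), (6, 4)] -> pick v2 -> 33
READ f @v5: history=[(2, 33), (6, 4)] -> pick v2 -> 33
READ a @v2: history=[(3, 13), (5, 18), (7, 5)] -> no version <= 2 -> NONE
v8: WRITE e=16  (e history now [(1, 2), (8, 16)])
v9: WRITE f=8  (f history now [(2, 33), (6, 4), (9, 8)])
Read results in order: ['NONE', 'NONE', 'NONE', '33', '33', '33', '33', 'NONE']
NONE count = 4

Answer: 4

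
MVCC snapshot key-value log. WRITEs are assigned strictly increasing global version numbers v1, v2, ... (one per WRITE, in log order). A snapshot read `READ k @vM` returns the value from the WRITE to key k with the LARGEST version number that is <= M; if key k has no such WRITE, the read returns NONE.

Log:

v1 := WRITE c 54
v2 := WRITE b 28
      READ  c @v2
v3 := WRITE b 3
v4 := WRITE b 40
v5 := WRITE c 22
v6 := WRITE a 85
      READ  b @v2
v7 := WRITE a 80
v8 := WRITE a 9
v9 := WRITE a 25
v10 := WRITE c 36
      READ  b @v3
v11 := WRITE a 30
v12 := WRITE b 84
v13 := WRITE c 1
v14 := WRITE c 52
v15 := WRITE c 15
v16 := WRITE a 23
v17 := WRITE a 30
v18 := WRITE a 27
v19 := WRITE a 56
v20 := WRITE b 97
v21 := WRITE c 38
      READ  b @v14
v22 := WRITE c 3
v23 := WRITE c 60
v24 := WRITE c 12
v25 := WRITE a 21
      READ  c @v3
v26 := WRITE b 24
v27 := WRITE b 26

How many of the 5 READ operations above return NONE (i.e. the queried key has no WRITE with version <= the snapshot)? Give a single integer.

v1: WRITE c=54  (c history now [(1, 54)])
v2: WRITE b=28  (b history now [(2, 28)])
READ c @v2: history=[(1, 54)] -> pick v1 -> 54
v3: WRITE b=3  (b history now [(2, 28), (3, 3)])
v4: WRITE b=40  (b history now [(2, 28), (3, 3), (4, 40)])
v5: WRITE c=22  (c history now [(1, 54), (5, 22)])
v6: WRITE a=85  (a history now [(6, 85)])
READ b @v2: history=[(2, 28), (3, 3), (4, 40)] -> pick v2 -> 28
v7: WRITE a=80  (a history now [(6, 85), (7, 80)])
v8: WRITE a=9  (a history now [(6, 85), (7, 80), (8, 9)])
v9: WRITE a=25  (a history now [(6, 85), (7, 80), (8, 9), (9, 25)])
v10: WRITE c=36  (c history now [(1, 54), (5, 22), (10, 36)])
READ b @v3: history=[(2, 28), (3, 3), (4, 40)] -> pick v3 -> 3
v11: WRITE a=30  (a history now [(6, 85), (7, 80), (8, 9), (9, 25), (11, 30)])
v12: WRITE b=84  (b history now [(2, 28), (3, 3), (4, 40), (12, 84)])
v13: WRITE c=1  (c history now [(1, 54), (5, 22), (10, 36), (13, 1)])
v14: WRITE c=52  (c history now [(1, 54), (5, 22), (10, 36), (13, 1), (14, 52)])
v15: WRITE c=15  (c history now [(1, 54), (5, 22), (10, 36), (13, 1), (14, 52), (15, 15)])
v16: WRITE a=23  (a history now [(6, 85), (7, 80), (8, 9), (9, 25), (11, 30), (16, 23)])
v17: WRITE a=30  (a history now [(6, 85), (7, 80), (8, 9), (9, 25), (11, 30), (16, 23), (17, 30)])
v18: WRITE a=27  (a history now [(6, 85), (7, 80), (8, 9), (9, 25), (11, 30), (16, 23), (17, 30), (18, 27)])
v19: WRITE a=56  (a history now [(6, 85), (7, 80), (8, 9), (9, 25), (11, 30), (16, 23), (17, 30), (18, 27), (19, 56)])
v20: WRITE b=97  (b history now [(2, 28), (3, 3), (4, 40), (12, 84), (20, 97)])
v21: WRITE c=38  (c history now [(1, 54), (5, 22), (10, 36), (13, 1), (14, 52), (15, 15), (21, 38)])
READ b @v14: history=[(2, 28), (3, 3), (4, 40), (12, 84), (20, 97)] -> pick v12 -> 84
v22: WRITE c=3  (c history now [(1, 54), (5, 22), (10, 36), (13, 1), (14, 52), (15, 15), (21, 38), (22, 3)])
v23: WRITE c=60  (c history now [(1, 54), (5, 22), (10, 36), (13, 1), (14, 52), (15, 15), (21, 38), (22, 3), (23, 60)])
v24: WRITE c=12  (c history now [(1, 54), (5, 22), (10, 36), (13, 1), (14, 52), (15, 15), (21, 38), (22, 3), (23, 60), (24, 12)])
v25: WRITE a=21  (a history now [(6, 85), (7, 80), (8, 9), (9, 25), (11, 30), (16, 23), (17, 30), (18, 27), (19, 56), (25, 21)])
READ c @v3: history=[(1, 54), (5, 22), (10, 36), (13, 1), (14, 52), (15, 15), (21, 38), (22, 3), (23, 60), (24, 12)] -> pick v1 -> 54
v26: WRITE b=24  (b history now [(2, 28), (3, 3), (4, 40), (12, 84), (20, 97), (26, 24)])
v27: WRITE b=26  (b history now [(2, 28), (3, 3), (4, 40), (12, 84), (20, 97), (26, 24), (27, 26)])
Read results in order: ['54', '28', '3', '84', '54']
NONE count = 0

Answer: 0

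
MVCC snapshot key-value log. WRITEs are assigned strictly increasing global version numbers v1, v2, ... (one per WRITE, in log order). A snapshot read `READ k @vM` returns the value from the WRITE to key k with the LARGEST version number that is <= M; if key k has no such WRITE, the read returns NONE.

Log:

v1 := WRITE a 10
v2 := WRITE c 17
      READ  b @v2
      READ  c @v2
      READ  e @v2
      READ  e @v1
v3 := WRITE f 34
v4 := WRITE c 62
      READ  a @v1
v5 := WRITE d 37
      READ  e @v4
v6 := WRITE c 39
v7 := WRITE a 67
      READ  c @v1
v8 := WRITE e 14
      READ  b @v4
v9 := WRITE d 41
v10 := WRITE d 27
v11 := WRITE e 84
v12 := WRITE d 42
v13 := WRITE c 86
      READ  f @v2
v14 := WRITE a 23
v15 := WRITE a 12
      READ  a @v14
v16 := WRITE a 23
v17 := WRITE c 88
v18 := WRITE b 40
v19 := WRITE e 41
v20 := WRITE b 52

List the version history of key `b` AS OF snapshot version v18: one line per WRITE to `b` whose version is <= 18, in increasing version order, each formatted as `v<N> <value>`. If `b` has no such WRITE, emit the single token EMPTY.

Scan writes for key=b with version <= 18:
  v1 WRITE a 10 -> skip
  v2 WRITE c 17 -> skip
  v3 WRITE f 34 -> skip
  v4 WRITE c 62 -> skip
  v5 WRITE d 37 -> skip
  v6 WRITE c 39 -> skip
  v7 WRITE a 67 -> skip
  v8 WRITE e 14 -> skip
  v9 WRITE d 41 -> skip
  v10 WRITE d 27 -> skip
  v11 WRITE e 84 -> skip
  v12 WRITE d 42 -> skip
  v13 WRITE c 86 -> skip
  v14 WRITE a 23 -> skip
  v15 WRITE a 12 -> skip
  v16 WRITE a 23 -> skip
  v17 WRITE c 88 -> skip
  v18 WRITE b 40 -> keep
  v19 WRITE e 41 -> skip
  v20 WRITE b 52 -> drop (> snap)
Collected: [(18, 40)]

Answer: v18 40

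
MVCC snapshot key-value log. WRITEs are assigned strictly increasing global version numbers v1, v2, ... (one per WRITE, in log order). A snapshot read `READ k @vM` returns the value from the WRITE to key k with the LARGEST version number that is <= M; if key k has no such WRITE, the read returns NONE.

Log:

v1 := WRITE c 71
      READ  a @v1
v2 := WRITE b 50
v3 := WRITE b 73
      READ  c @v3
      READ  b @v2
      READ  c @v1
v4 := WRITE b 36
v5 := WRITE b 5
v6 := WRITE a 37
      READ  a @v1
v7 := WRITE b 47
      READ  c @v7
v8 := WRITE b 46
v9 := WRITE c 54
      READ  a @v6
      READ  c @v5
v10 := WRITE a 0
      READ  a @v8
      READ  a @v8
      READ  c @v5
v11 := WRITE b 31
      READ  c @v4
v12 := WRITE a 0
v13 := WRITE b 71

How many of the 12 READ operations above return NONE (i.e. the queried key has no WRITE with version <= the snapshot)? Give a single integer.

v1: WRITE c=71  (c history now [(1, 71)])
READ a @v1: history=[] -> no version <= 1 -> NONE
v2: WRITE b=50  (b history now [(2, 50)])
v3: WRITE b=73  (b history now [(2, 50), (3, 73)])
READ c @v3: history=[(1, 71)] -> pick v1 -> 71
READ b @v2: history=[(2, 50), (3, 73)] -> pick v2 -> 50
READ c @v1: history=[(1, 71)] -> pick v1 -> 71
v4: WRITE b=36  (b history now [(2, 50), (3, 73), (4, 36)])
v5: WRITE b=5  (b history now [(2, 50), (3, 73), (4, 36), (5, 5)])
v6: WRITE a=37  (a history now [(6, 37)])
READ a @v1: history=[(6, 37)] -> no version <= 1 -> NONE
v7: WRITE b=47  (b history now [(2, 50), (3, 73), (4, 36), (5, 5), (7, 47)])
READ c @v7: history=[(1, 71)] -> pick v1 -> 71
v8: WRITE b=46  (b history now [(2, 50), (3, 73), (4, 36), (5, 5), (7, 47), (8, 46)])
v9: WRITE c=54  (c history now [(1, 71), (9, 54)])
READ a @v6: history=[(6, 37)] -> pick v6 -> 37
READ c @v5: history=[(1, 71), (9, 54)] -> pick v1 -> 71
v10: WRITE a=0  (a history now [(6, 37), (10, 0)])
READ a @v8: history=[(6, 37), (10, 0)] -> pick v6 -> 37
READ a @v8: history=[(6, 37), (10, 0)] -> pick v6 -> 37
READ c @v5: history=[(1, 71), (9, 54)] -> pick v1 -> 71
v11: WRITE b=31  (b history now [(2, 50), (3, 73), (4, 36), (5, 5), (7, 47), (8, 46), (11, 31)])
READ c @v4: history=[(1, 71), (9, 54)] -> pick v1 -> 71
v12: WRITE a=0  (a history now [(6, 37), (10, 0), (12, 0)])
v13: WRITE b=71  (b history now [(2, 50), (3, 73), (4, 36), (5, 5), (7, 47), (8, 46), (11, 31), (13, 71)])
Read results in order: ['NONE', '71', '50', '71', 'NONE', '71', '37', '71', '37', '37', '71', '71']
NONE count = 2

Answer: 2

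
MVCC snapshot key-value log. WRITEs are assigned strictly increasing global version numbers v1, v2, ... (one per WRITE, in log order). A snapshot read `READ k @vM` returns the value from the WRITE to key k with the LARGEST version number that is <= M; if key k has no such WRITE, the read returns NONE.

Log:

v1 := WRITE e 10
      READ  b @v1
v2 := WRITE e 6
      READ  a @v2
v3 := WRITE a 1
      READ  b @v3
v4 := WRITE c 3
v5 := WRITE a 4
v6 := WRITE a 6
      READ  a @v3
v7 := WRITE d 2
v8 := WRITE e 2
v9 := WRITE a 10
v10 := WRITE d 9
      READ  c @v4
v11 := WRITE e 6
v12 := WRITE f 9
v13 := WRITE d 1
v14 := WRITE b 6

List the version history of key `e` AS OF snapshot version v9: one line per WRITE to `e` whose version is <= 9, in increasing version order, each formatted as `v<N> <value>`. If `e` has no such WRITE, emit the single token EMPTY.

Answer: v1 10
v2 6
v8 2

Derivation:
Scan writes for key=e with version <= 9:
  v1 WRITE e 10 -> keep
  v2 WRITE e 6 -> keep
  v3 WRITE a 1 -> skip
  v4 WRITE c 3 -> skip
  v5 WRITE a 4 -> skip
  v6 WRITE a 6 -> skip
  v7 WRITE d 2 -> skip
  v8 WRITE e 2 -> keep
  v9 WRITE a 10 -> skip
  v10 WRITE d 9 -> skip
  v11 WRITE e 6 -> drop (> snap)
  v12 WRITE f 9 -> skip
  v13 WRITE d 1 -> skip
  v14 WRITE b 6 -> skip
Collected: [(1, 10), (2, 6), (8, 2)]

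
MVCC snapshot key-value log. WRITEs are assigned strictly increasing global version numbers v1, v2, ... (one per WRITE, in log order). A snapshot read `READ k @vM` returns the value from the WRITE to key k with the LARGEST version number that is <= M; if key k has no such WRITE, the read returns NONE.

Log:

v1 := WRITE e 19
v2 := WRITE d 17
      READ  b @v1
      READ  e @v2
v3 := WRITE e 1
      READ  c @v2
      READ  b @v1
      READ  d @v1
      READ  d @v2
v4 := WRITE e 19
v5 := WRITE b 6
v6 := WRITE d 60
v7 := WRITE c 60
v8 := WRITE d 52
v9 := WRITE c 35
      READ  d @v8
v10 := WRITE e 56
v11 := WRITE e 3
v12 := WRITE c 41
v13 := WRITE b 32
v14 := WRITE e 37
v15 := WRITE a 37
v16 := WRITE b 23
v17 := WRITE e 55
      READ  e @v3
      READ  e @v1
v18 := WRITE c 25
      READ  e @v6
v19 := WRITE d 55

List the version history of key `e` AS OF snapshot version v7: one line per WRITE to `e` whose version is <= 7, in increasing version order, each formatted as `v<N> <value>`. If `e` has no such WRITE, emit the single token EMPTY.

Answer: v1 19
v3 1
v4 19

Derivation:
Scan writes for key=e with version <= 7:
  v1 WRITE e 19 -> keep
  v2 WRITE d 17 -> skip
  v3 WRITE e 1 -> keep
  v4 WRITE e 19 -> keep
  v5 WRITE b 6 -> skip
  v6 WRITE d 60 -> skip
  v7 WRITE c 60 -> skip
  v8 WRITE d 52 -> skip
  v9 WRITE c 35 -> skip
  v10 WRITE e 56 -> drop (> snap)
  v11 WRITE e 3 -> drop (> snap)
  v12 WRITE c 41 -> skip
  v13 WRITE b 32 -> skip
  v14 WRITE e 37 -> drop (> snap)
  v15 WRITE a 37 -> skip
  v16 WRITE b 23 -> skip
  v17 WRITE e 55 -> drop (> snap)
  v18 WRITE c 25 -> skip
  v19 WRITE d 55 -> skip
Collected: [(1, 19), (3, 1), (4, 19)]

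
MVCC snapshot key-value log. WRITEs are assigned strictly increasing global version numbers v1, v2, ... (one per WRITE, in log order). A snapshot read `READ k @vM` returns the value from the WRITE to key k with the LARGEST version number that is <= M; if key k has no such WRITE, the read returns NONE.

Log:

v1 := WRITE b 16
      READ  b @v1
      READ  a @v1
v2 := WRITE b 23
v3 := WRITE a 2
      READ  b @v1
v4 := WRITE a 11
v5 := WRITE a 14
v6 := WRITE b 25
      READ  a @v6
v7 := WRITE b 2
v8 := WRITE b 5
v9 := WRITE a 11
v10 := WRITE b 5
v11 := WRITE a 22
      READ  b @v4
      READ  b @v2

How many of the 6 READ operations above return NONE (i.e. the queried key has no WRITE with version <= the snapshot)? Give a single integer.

Answer: 1

Derivation:
v1: WRITE b=16  (b history now [(1, 16)])
READ b @v1: history=[(1, 16)] -> pick v1 -> 16
READ a @v1: history=[] -> no version <= 1 -> NONE
v2: WRITE b=23  (b history now [(1, 16), (2, 23)])
v3: WRITE a=2  (a history now [(3, 2)])
READ b @v1: history=[(1, 16), (2, 23)] -> pick v1 -> 16
v4: WRITE a=11  (a history now [(3, 2), (4, 11)])
v5: WRITE a=14  (a history now [(3, 2), (4, 11), (5, 14)])
v6: WRITE b=25  (b history now [(1, 16), (2, 23), (6, 25)])
READ a @v6: history=[(3, 2), (4, 11), (5, 14)] -> pick v5 -> 14
v7: WRITE b=2  (b history now [(1, 16), (2, 23), (6, 25), (7, 2)])
v8: WRITE b=5  (b history now [(1, 16), (2, 23), (6, 25), (7, 2), (8, 5)])
v9: WRITE a=11  (a history now [(3, 2), (4, 11), (5, 14), (9, 11)])
v10: WRITE b=5  (b history now [(1, 16), (2, 23), (6, 25), (7, 2), (8, 5), (10, 5)])
v11: WRITE a=22  (a history now [(3, 2), (4, 11), (5, 14), (9, 11), (11, 22)])
READ b @v4: history=[(1, 16), (2, 23), (6, 25), (7, 2), (8, 5), (10, 5)] -> pick v2 -> 23
READ b @v2: history=[(1, 16), (2, 23), (6, 25), (7, 2), (8, 5), (10, 5)] -> pick v2 -> 23
Read results in order: ['16', 'NONE', '16', '14', '23', '23']
NONE count = 1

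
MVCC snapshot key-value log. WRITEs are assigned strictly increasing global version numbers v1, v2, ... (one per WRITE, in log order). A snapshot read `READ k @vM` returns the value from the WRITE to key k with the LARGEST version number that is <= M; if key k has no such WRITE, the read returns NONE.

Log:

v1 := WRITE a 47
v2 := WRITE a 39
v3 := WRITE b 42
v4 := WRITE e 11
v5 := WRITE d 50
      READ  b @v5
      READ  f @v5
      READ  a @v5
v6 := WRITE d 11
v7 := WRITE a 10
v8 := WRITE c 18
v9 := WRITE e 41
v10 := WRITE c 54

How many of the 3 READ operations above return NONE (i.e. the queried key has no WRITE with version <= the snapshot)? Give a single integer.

v1: WRITE a=47  (a history now [(1, 47)])
v2: WRITE a=39  (a history now [(1, 47), (2, 39)])
v3: WRITE b=42  (b history now [(3, 42)])
v4: WRITE e=11  (e history now [(4, 11)])
v5: WRITE d=50  (d history now [(5, 50)])
READ b @v5: history=[(3, 42)] -> pick v3 -> 42
READ f @v5: history=[] -> no version <= 5 -> NONE
READ a @v5: history=[(1, 47), (2, 39)] -> pick v2 -> 39
v6: WRITE d=11  (d history now [(5, 50), (6, 11)])
v7: WRITE a=10  (a history now [(1, 47), (2, 39), (7, 10)])
v8: WRITE c=18  (c history now [(8, 18)])
v9: WRITE e=41  (e history now [(4, 11), (9, 41)])
v10: WRITE c=54  (c history now [(8, 18), (10, 54)])
Read results in order: ['42', 'NONE', '39']
NONE count = 1

Answer: 1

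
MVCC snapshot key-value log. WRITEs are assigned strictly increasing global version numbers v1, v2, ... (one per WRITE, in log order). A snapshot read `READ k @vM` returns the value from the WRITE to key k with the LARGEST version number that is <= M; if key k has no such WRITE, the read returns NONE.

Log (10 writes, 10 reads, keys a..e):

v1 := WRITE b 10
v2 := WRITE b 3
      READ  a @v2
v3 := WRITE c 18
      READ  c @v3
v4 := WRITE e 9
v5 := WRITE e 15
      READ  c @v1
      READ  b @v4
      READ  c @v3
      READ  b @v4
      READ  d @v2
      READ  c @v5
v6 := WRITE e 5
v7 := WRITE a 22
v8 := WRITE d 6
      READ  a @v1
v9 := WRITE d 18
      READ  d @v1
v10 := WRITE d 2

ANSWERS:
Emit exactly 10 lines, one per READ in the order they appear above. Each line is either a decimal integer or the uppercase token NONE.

Answer: NONE
18
NONE
3
18
3
NONE
18
NONE
NONE

Derivation:
v1: WRITE b=10  (b history now [(1, 10)])
v2: WRITE b=3  (b history now [(1, 10), (2, 3)])
READ a @v2: history=[] -> no version <= 2 -> NONE
v3: WRITE c=18  (c history now [(3, 18)])
READ c @v3: history=[(3, 18)] -> pick v3 -> 18
v4: WRITE e=9  (e history now [(4, 9)])
v5: WRITE e=15  (e history now [(4, 9), (5, 15)])
READ c @v1: history=[(3, 18)] -> no version <= 1 -> NONE
READ b @v4: history=[(1, 10), (2, 3)] -> pick v2 -> 3
READ c @v3: history=[(3, 18)] -> pick v3 -> 18
READ b @v4: history=[(1, 10), (2, 3)] -> pick v2 -> 3
READ d @v2: history=[] -> no version <= 2 -> NONE
READ c @v5: history=[(3, 18)] -> pick v3 -> 18
v6: WRITE e=5  (e history now [(4, 9), (5, 15), (6, 5)])
v7: WRITE a=22  (a history now [(7, 22)])
v8: WRITE d=6  (d history now [(8, 6)])
READ a @v1: history=[(7, 22)] -> no version <= 1 -> NONE
v9: WRITE d=18  (d history now [(8, 6), (9, 18)])
READ d @v1: history=[(8, 6), (9, 18)] -> no version <= 1 -> NONE
v10: WRITE d=2  (d history now [(8, 6), (9, 18), (10, 2)])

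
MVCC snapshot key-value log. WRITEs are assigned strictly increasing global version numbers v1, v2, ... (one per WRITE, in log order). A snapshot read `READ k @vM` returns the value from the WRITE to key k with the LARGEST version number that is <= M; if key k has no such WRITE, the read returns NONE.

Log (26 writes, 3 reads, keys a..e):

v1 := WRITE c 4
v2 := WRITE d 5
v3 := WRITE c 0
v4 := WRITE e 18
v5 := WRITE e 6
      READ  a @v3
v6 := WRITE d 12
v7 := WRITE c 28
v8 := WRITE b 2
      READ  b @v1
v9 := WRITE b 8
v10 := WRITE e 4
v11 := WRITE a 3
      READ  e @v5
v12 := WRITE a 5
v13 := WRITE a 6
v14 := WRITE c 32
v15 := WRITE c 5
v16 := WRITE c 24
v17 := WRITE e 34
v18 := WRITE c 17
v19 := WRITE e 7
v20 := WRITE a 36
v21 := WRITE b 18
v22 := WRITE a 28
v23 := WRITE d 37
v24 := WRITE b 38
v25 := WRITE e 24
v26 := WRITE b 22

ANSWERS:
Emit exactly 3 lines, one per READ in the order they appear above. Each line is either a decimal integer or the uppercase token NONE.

v1: WRITE c=4  (c history now [(1, 4)])
v2: WRITE d=5  (d history now [(2, 5)])
v3: WRITE c=0  (c history now [(1, 4), (3, 0)])
v4: WRITE e=18  (e history now [(4, 18)])
v5: WRITE e=6  (e history now [(4, 18), (5, 6)])
READ a @v3: history=[] -> no version <= 3 -> NONE
v6: WRITE d=12  (d history now [(2, 5), (6, 12)])
v7: WRITE c=28  (c history now [(1, 4), (3, 0), (7, 28)])
v8: WRITE b=2  (b history now [(8, 2)])
READ b @v1: history=[(8, 2)] -> no version <= 1 -> NONE
v9: WRITE b=8  (b history now [(8, 2), (9, 8)])
v10: WRITE e=4  (e history now [(4, 18), (5, 6), (10, 4)])
v11: WRITE a=3  (a history now [(11, 3)])
READ e @v5: history=[(4, 18), (5, 6), (10, 4)] -> pick v5 -> 6
v12: WRITE a=5  (a history now [(11, 3), (12, 5)])
v13: WRITE a=6  (a history now [(11, 3), (12, 5), (13, 6)])
v14: WRITE c=32  (c history now [(1, 4), (3, 0), (7, 28), (14, 32)])
v15: WRITE c=5  (c history now [(1, 4), (3, 0), (7, 28), (14, 32), (15, 5)])
v16: WRITE c=24  (c history now [(1, 4), (3, 0), (7, 28), (14, 32), (15, 5), (16, 24)])
v17: WRITE e=34  (e history now [(4, 18), (5, 6), (10, 4), (17, 34)])
v18: WRITE c=17  (c history now [(1, 4), (3, 0), (7, 28), (14, 32), (15, 5), (16, 24), (18, 17)])
v19: WRITE e=7  (e history now [(4, 18), (5, 6), (10, 4), (17, 34), (19, 7)])
v20: WRITE a=36  (a history now [(11, 3), (12, 5), (13, 6), (20, 36)])
v21: WRITE b=18  (b history now [(8, 2), (9, 8), (21, 18)])
v22: WRITE a=28  (a history now [(11, 3), (12, 5), (13, 6), (20, 36), (22, 28)])
v23: WRITE d=37  (d history now [(2, 5), (6, 12), (23, 37)])
v24: WRITE b=38  (b history now [(8, 2), (9, 8), (21, 18), (24, 38)])
v25: WRITE e=24  (e history now [(4, 18), (5, 6), (10, 4), (17, 34), (19, 7), (25, 24)])
v26: WRITE b=22  (b history now [(8, 2), (9, 8), (21, 18), (24, 38), (26, 22)])

Answer: NONE
NONE
6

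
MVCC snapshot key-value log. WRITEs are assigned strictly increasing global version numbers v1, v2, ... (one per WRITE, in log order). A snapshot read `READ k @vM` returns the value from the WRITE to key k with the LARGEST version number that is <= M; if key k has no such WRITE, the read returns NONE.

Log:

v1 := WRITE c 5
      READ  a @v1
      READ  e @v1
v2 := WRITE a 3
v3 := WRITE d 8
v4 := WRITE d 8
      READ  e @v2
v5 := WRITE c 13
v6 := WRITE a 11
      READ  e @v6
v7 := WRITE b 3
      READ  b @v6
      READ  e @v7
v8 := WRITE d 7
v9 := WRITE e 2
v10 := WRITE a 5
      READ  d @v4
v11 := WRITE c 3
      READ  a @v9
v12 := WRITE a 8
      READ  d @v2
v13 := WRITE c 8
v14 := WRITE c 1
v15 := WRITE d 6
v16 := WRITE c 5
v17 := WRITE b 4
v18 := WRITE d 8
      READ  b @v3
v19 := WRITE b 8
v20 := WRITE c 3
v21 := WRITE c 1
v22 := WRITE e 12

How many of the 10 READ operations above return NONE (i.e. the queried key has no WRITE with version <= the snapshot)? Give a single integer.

Answer: 8

Derivation:
v1: WRITE c=5  (c history now [(1, 5)])
READ a @v1: history=[] -> no version <= 1 -> NONE
READ e @v1: history=[] -> no version <= 1 -> NONE
v2: WRITE a=3  (a history now [(2, 3)])
v3: WRITE d=8  (d history now [(3, 8)])
v4: WRITE d=8  (d history now [(3, 8), (4, 8)])
READ e @v2: history=[] -> no version <= 2 -> NONE
v5: WRITE c=13  (c history now [(1, 5), (5, 13)])
v6: WRITE a=11  (a history now [(2, 3), (6, 11)])
READ e @v6: history=[] -> no version <= 6 -> NONE
v7: WRITE b=3  (b history now [(7, 3)])
READ b @v6: history=[(7, 3)] -> no version <= 6 -> NONE
READ e @v7: history=[] -> no version <= 7 -> NONE
v8: WRITE d=7  (d history now [(3, 8), (4, 8), (8, 7)])
v9: WRITE e=2  (e history now [(9, 2)])
v10: WRITE a=5  (a history now [(2, 3), (6, 11), (10, 5)])
READ d @v4: history=[(3, 8), (4, 8), (8, 7)] -> pick v4 -> 8
v11: WRITE c=3  (c history now [(1, 5), (5, 13), (11, 3)])
READ a @v9: history=[(2, 3), (6, 11), (10, 5)] -> pick v6 -> 11
v12: WRITE a=8  (a history now [(2, 3), (6, 11), (10, 5), (12, 8)])
READ d @v2: history=[(3, 8), (4, 8), (8, 7)] -> no version <= 2 -> NONE
v13: WRITE c=8  (c history now [(1, 5), (5, 13), (11, 3), (13, 8)])
v14: WRITE c=1  (c history now [(1, 5), (5, 13), (11, 3), (13, 8), (14, 1)])
v15: WRITE d=6  (d history now [(3, 8), (4, 8), (8, 7), (15, 6)])
v16: WRITE c=5  (c history now [(1, 5), (5, 13), (11, 3), (13, 8), (14, 1), (16, 5)])
v17: WRITE b=4  (b history now [(7, 3), (17, 4)])
v18: WRITE d=8  (d history now [(3, 8), (4, 8), (8, 7), (15, 6), (18, 8)])
READ b @v3: history=[(7, 3), (17, 4)] -> no version <= 3 -> NONE
v19: WRITE b=8  (b history now [(7, 3), (17, 4), (19, 8)])
v20: WRITE c=3  (c history now [(1, 5), (5, 13), (11, 3), (13, 8), (14, 1), (16, 5), (20, 3)])
v21: WRITE c=1  (c history now [(1, 5), (5, 13), (11, 3), (13, 8), (14, 1), (16, 5), (20, 3), (21, 1)])
v22: WRITE e=12  (e history now [(9, 2), (22, 12)])
Read results in order: ['NONE', 'NONE', 'NONE', 'NONE', 'NONE', 'NONE', '8', '11', 'NONE', 'NONE']
NONE count = 8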